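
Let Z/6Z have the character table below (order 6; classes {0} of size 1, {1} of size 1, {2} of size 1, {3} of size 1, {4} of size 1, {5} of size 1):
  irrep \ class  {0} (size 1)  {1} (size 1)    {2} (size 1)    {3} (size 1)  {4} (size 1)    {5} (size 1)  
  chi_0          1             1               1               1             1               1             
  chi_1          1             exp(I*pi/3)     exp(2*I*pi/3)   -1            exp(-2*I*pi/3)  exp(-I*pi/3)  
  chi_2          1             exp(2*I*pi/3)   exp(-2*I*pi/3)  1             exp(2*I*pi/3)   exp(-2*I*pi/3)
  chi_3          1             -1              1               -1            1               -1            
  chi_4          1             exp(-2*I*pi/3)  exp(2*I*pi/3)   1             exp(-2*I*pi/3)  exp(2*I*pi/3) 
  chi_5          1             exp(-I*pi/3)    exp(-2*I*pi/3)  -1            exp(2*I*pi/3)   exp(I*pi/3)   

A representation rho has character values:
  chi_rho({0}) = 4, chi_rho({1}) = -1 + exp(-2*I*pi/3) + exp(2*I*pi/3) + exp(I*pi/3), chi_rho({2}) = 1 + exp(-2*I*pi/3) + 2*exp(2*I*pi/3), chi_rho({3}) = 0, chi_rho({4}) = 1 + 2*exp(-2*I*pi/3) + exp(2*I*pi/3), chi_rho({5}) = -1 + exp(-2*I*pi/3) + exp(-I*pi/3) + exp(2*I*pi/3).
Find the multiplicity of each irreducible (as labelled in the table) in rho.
Multiplicities: chi_0: 0, chi_1: 1, chi_2: 1, chi_3: 1, chi_4: 1, chi_5: 0.

Justification: Use <chi_rho, chi> = (1/|G|) sum_C |C| * chi_rho(C) * conj(chi(C)) with |G| = 6 for each irreducible chi in the table:
  <chi_rho, chi_0> = (1/6)[1*(4)*conj(1) + 1*(-1 + exp(-2*I*pi/3) + exp(2*I*pi/3) + exp(I*pi/3))*conj(1) + 1*(1 + exp(-2*I*pi/3) + 2*exp(2*I*pi/3))*conj(1) + 1*(0)*conj(1) + 1*(1 + 2*exp(-2*I*pi/3) + exp(2*I*pi/3))*conj(1) + 1*(-1 + exp(-2*I*pi/3) + exp(-I*pi/3) + exp(2*I*pi/3))*conj(1)]
      = (1/6)[(4) + (-1 + exp(-2*I*pi/3) + exp(2*I*pi/3) + exp(I*pi/3)) + (1 + exp(-2*I*pi/3) + 2*exp(2*I*pi/3)) + (0) + (1 + 2*exp(-2*I*pi/3) + exp(2*I*pi/3)) + (-1 + exp(-2*I*pi/3) + exp(-I*pi/3) + exp(2*I*pi/3))] = 0/6 = 0
  <chi_rho, chi_1> = (1/6)[1*(4)*conj(1) + 1*(-1 + exp(-2*I*pi/3) + exp(2*I*pi/3) + exp(I*pi/3))*conj(exp(I*pi/3)) + 1*(1 + exp(-2*I*pi/3) + 2*exp(2*I*pi/3))*conj(exp(2*I*pi/3)) + 1*(0)*conj(-1) + 1*(1 + 2*exp(-2*I*pi/3) + exp(2*I*pi/3))*conj(exp(-2*I*pi/3)) + 1*(-1 + exp(-2*I*pi/3) + exp(-I*pi/3) + exp(2*I*pi/3))*conj(exp(-I*pi/3))]
      = (1/6)[(4) + (-exp(-I*pi/3) + exp(I*pi/3)) + (1) + (0) + (1) + (-exp(I*pi/3) + exp(-I*pi/3))] = 6/6 = 1
  <chi_rho, chi_2> = (1/6)[1*(4)*conj(1) + 1*(-1 + exp(-2*I*pi/3) + exp(2*I*pi/3) + exp(I*pi/3))*conj(exp(2*I*pi/3)) + 1*(1 + exp(-2*I*pi/3) + 2*exp(2*I*pi/3))*conj(exp(-2*I*pi/3)) + 1*(0)*conj(1) + 1*(1 + 2*exp(-2*I*pi/3) + exp(2*I*pi/3))*conj(exp(2*I*pi/3)) + 1*(-1 + exp(-2*I*pi/3) + exp(-I*pi/3) + exp(2*I*pi/3))*conj(exp(-2*I*pi/3))]
      = (1/6)[(4) + (1 + exp(-I*pi/3) + exp(2*I*pi/3) - exp(-2*I*pi/3)) + (1 + 2*exp(-2*I*pi/3) + exp(2*I*pi/3)) + (0) + (1 + exp(-2*I*pi/3) + 2*exp(2*I*pi/3)) + (1 + exp(-2*I*pi/3) - exp(2*I*pi/3) + exp(I*pi/3))] = 6/6 = 1
  <chi_rho, chi_3> = (1/6)[1*(4)*conj(1) + 1*(-1 + exp(-2*I*pi/3) + exp(2*I*pi/3) + exp(I*pi/3))*conj(-1) + 1*(1 + exp(-2*I*pi/3) + 2*exp(2*I*pi/3))*conj(1) + 1*(0)*conj(-1) + 1*(1 + 2*exp(-2*I*pi/3) + exp(2*I*pi/3))*conj(1) + 1*(-1 + exp(-2*I*pi/3) + exp(-I*pi/3) + exp(2*I*pi/3))*conj(-1)]
      = (1/6)[(4) + (1 - exp(I*pi/3) - exp(2*I*pi/3) - exp(-2*I*pi/3)) + (1 + exp(-2*I*pi/3) + 2*exp(2*I*pi/3)) + (0) + (1 + 2*exp(-2*I*pi/3) + exp(2*I*pi/3)) + (1 - exp(2*I*pi/3) - exp(-I*pi/3) - exp(-2*I*pi/3))] = 6/6 = 1
  <chi_rho, chi_4> = (1/6)[1*(4)*conj(1) + 1*(-1 + exp(-2*I*pi/3) + exp(2*I*pi/3) + exp(I*pi/3))*conj(exp(-2*I*pi/3)) + 1*(1 + exp(-2*I*pi/3) + 2*exp(2*I*pi/3))*conj(exp(2*I*pi/3)) + 1*(0)*conj(1) + 1*(1 + 2*exp(-2*I*pi/3) + exp(2*I*pi/3))*conj(exp(-2*I*pi/3)) + 1*(-1 + exp(-2*I*pi/3) + exp(-I*pi/3) + exp(2*I*pi/3))*conj(exp(2*I*pi/3))]
      = (1/6)[(4) + (exp(-2*I*pi/3) - exp(2*I*pi/3)) + (1) + (0) + (1) + (exp(2*I*pi/3) - exp(-2*I*pi/3))] = 6/6 = 1
  <chi_rho, chi_5> = (1/6)[1*(4)*conj(1) + 1*(-1 + exp(-2*I*pi/3) + exp(2*I*pi/3) + exp(I*pi/3))*conj(exp(-I*pi/3)) + 1*(1 + exp(-2*I*pi/3) + 2*exp(2*I*pi/3))*conj(exp(-2*I*pi/3)) + 1*(0)*conj(-1) + 1*(1 + 2*exp(-2*I*pi/3) + exp(2*I*pi/3))*conj(exp(2*I*pi/3)) + 1*(-1 + exp(-2*I*pi/3) + exp(-I*pi/3) + exp(2*I*pi/3))*conj(exp(I*pi/3))]
      = (1/6)[(4) + (-1 - exp(I*pi/3) + exp(-I*pi/3) + exp(2*I*pi/3)) + (1 + 2*exp(-2*I*pi/3) + exp(2*I*pi/3)) + (0) + (1 + exp(-2*I*pi/3) + 2*exp(2*I*pi/3)) + (-1 + exp(-2*I*pi/3) - exp(-I*pi/3) + exp(I*pi/3))] = 0/6 = 0
(Exp terms are combined using exp(i*s)*conj(exp(i*t)) = exp(i*(s-t)), and sums of them are collapsed using the identity that for every m > 1 the m distinct m-th roots of unity sum to 0, e.g. 1 + exp(2*I*pi/3) + exp(-2*I*pi/3) = 0.)
Dimension check: dim(rho) = sum (mult * dim) = 0*1 + 1*1 + 1*1 + 1*1 + 1*1 + 0*1 = 4 = chi_rho(e) = 4.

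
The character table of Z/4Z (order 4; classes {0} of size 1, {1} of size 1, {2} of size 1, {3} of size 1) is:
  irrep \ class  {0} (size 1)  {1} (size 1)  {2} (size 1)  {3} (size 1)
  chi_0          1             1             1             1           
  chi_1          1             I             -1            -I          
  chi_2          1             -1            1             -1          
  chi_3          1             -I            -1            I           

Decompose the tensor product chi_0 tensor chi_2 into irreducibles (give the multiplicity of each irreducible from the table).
chi_0 tensor chi_2 = chi_2 (all other irreducibles have multiplicity 0).

Argument: The character of a tensor product is the pointwise product (chi_0 * chi_2)(C) = chi_0(C) * chi_2(C):
  {0}: (1)*(1), {1}: (1)*(-1), {2}: (1)*(1), {3}: (1)*(-1)
so (chi_0 * chi_2) takes values
  {0} -> 1, {1} -> -1, {2} -> 1, {3} -> -1.
Now take the inner product of this character with each irreducible chi from the table, <chi_0*chi_2, chi> = (1/4) sum_C |C| (chi_0*chi_2)(C) conj(chi(C)):
  <chi_0*chi_2, chi_0> = (1/4)[1*(1)*conj(1) + 1*(-1)*conj(1) + 1*(1)*conj(1) + 1*(-1)*conj(1)]
      = (1/4)[(1) + (-1) + (1) + (-1)] = 0/4 = 0
  <chi_0*chi_2, chi_1> = (1/4)[1*(1)*conj(1) + 1*(-1)*conj(I) + 1*(1)*conj(-1) + 1*(-1)*conj(-I)]
      = (1/4)[(1) + (I) + (-1) + (-I)] = 0/4 = 0
  <chi_0*chi_2, chi_2> = (1/4)[1*(1)*conj(1) + 1*(-1)*conj(-1) + 1*(1)*conj(1) + 1*(-1)*conj(-1)]
      = (1/4)[(1) + (1) + (1) + (1)] = 4/4 = 1
  <chi_0*chi_2, chi_3> = (1/4)[1*(1)*conj(1) + 1*(-1)*conj(-I) + 1*(1)*conj(-1) + 1*(-1)*conj(I)]
      = (1/4)[(1) + (-I) + (-1) + (I)] = 0/4 = 0
(Exp terms are combined using exp(i*s)*conj(exp(i*t)) = exp(i*(s-t)), and sums of them are collapsed using the identity that for every m > 1 the m distinct m-th roots of unity sum to 0, e.g. 1 + exp(2*I*pi/3) + exp(-2*I*pi/3) = 0.)
Hence the multiplicities are chi_2: 1. Dimension check: dim(chi_0)*dim(chi_2) = 1*1 = 1 and sum (mult * dim) = 1*1 = 1.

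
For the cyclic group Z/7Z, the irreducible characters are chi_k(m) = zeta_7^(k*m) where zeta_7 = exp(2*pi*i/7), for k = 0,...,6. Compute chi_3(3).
chi_3(3) = zeta_7^9 = exp(4*I*pi/7)

Reasoning: chi_3(3) = zeta_7^(3*3) = zeta_7^9. Since zeta_7^7 = 1, this equals zeta_7^2 = exp(2*pi*i*2/7) = exp(4*I*pi/7).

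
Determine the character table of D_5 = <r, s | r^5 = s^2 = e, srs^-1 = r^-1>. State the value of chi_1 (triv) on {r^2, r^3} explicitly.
Conjugacy classes: {e} of size 1, {r^1, r^4} of size 2, {r^2, r^3} of size 2, {s, sr, ..., sr^4} of size 5.
Character table:
  irrep \ class              {e} (size 1)  {r^1, r^4} (size 2)  {r^2, r^3} (size 2)  {s, sr, ..., sr^4} (size 5)
  chi_1 (triv)               1             1                    1                    1                          
  chi_2 (sign: r->1, s->-1)  1             1                    1                    -1                         
  chi_3 (2d, j=1)            2             -1/2 + sqrt(5)/2     -sqrt(5)/2 - 1/2     0                          
  chi_4 (2d, j=2)            2             -sqrt(5)/2 - 1/2     -1/2 + sqrt(5)/2     0                          

Spot check: chi_1 (triv) on {r^2, r^3} = 1.

D_5 has order 2*5 = 10 with 4 conjugacy classes, hence 4 irreducibles. Sum of squared dims 1 + 1 + 4 + 4 = 10 = |G|. Linear characters come from the abelianisation; the 2-dimensional irreps have character r^k -> 2*cos(2*pi*j*k/5), reflections -> 0.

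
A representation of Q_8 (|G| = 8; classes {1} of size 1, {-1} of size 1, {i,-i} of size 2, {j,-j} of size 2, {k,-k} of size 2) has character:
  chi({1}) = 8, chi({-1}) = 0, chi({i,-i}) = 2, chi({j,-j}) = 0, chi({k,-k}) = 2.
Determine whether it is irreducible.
Not irreducible (reducible): <chi, chi> = 10 > 1.

Reasoning: <chi, chi> = (1/|G|) sum_C |C| * |chi(C)|^2 = (1/8)[1*|8|^2 + 1*|0|^2 + 2*|2|^2 + 2*|0|^2 + 2*|2|^2]
  = (1/8)[(64) + (0) + (8) + (0) + (8)] = 80/8 = 10.
A character is irreducible iff <chi, chi> = 1, so this representation is reducible.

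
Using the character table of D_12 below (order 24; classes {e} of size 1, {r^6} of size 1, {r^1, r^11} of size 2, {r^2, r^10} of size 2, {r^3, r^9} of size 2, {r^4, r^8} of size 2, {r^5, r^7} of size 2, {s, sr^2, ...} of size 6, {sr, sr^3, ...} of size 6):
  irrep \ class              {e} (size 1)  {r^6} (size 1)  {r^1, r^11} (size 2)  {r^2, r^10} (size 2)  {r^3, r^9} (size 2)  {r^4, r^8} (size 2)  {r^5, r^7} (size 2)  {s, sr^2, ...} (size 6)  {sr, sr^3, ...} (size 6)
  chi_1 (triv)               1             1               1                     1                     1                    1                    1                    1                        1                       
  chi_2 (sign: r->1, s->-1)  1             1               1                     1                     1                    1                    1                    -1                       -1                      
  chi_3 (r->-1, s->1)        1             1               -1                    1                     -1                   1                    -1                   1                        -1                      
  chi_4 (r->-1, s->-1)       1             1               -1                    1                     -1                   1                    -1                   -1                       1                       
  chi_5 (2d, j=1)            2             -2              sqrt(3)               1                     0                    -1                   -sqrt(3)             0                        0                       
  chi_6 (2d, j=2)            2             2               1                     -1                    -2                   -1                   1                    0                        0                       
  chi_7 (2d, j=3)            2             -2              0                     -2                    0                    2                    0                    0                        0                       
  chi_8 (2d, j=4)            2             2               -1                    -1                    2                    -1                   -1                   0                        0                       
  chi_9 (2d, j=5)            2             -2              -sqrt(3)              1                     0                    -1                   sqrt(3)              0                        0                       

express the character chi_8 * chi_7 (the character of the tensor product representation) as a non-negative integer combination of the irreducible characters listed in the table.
chi_8 tensor chi_7 = chi_5 + chi_9 (all other irreducibles have multiplicity 0).

Proof sketch: The character of a tensor product is the pointwise product (chi_8 * chi_7)(C) = chi_8(C) * chi_7(C):
  {e}: (2)*(2), {r^6}: (2)*(-2), {r^1, r^11}: (-1)*(0), {r^2, r^10}: (-1)*(-2), {r^3, r^9}: (2)*(0), {r^4, r^8}: (-1)*(2), {r^5, r^7}: (-1)*(0), {s, sr^2, ...}: (0)*(0), {sr, sr^3, ...}: (0)*(0)
so (chi_8 * chi_7) takes values
  {e} -> 4, {r^6} -> -4, {r^1, r^11} -> 0, {r^2, r^10} -> 2, {r^3, r^9} -> 0, {r^4, r^8} -> -2, {r^5, r^7} -> 0, {s, sr^2, ...} -> 0, {sr, sr^3, ...} -> 0.
Now take the inner product of this character with each irreducible chi from the table, <chi_8*chi_7, chi> = (1/24) sum_C |C| (chi_8*chi_7)(C) conj(chi(C)):
  <chi_8*chi_7, chi_1> = (1/24)[1*(4)*conj(1) + 1*(-4)*conj(1) + 2*(0)*conj(1) + 2*(2)*conj(1) + 2*(0)*conj(1) + 2*(-2)*conj(1) + 2*(0)*conj(1) + 6*(0)*conj(1) + 6*(0)*conj(1)]
      = (1/24)[(4) + (-4) + (0) + (4) + (0) + (-4) + (0) + (0) + (0)] = 0/24 = 0
  <chi_8*chi_7, chi_2> = (1/24)[1*(4)*conj(1) + 1*(-4)*conj(1) + 2*(0)*conj(1) + 2*(2)*conj(1) + 2*(0)*conj(1) + 2*(-2)*conj(1) + 2*(0)*conj(1) + 6*(0)*conj(-1) + 6*(0)*conj(-1)]
      = (1/24)[(4) + (-4) + (0) + (4) + (0) + (-4) + (0) + (0) + (0)] = 0/24 = 0
  <chi_8*chi_7, chi_3> = (1/24)[1*(4)*conj(1) + 1*(-4)*conj(1) + 2*(0)*conj(-1) + 2*(2)*conj(1) + 2*(0)*conj(-1) + 2*(-2)*conj(1) + 2*(0)*conj(-1) + 6*(0)*conj(1) + 6*(0)*conj(-1)]
      = (1/24)[(4) + (-4) + (0) + (4) + (0) + (-4) + (0) + (0) + (0)] = 0/24 = 0
  <chi_8*chi_7, chi_4> = (1/24)[1*(4)*conj(1) + 1*(-4)*conj(1) + 2*(0)*conj(-1) + 2*(2)*conj(1) + 2*(0)*conj(-1) + 2*(-2)*conj(1) + 2*(0)*conj(-1) + 6*(0)*conj(-1) + 6*(0)*conj(1)]
      = (1/24)[(4) + (-4) + (0) + (4) + (0) + (-4) + (0) + (0) + (0)] = 0/24 = 0
  <chi_8*chi_7, chi_5> = (1/24)[1*(4)*conj(2) + 1*(-4)*conj(-2) + 2*(0)*conj(sqrt(3)) + 2*(2)*conj(1) + 2*(0)*conj(0) + 2*(-2)*conj(-1) + 2*(0)*conj(-sqrt(3)) + 6*(0)*conj(0) + 6*(0)*conj(0)]
      = (1/24)[(8) + (8) + (0) + (4) + (0) + (4) + (0) + (0) + (0)] = 24/24 = 1
  <chi_8*chi_7, chi_6> = (1/24)[1*(4)*conj(2) + 1*(-4)*conj(2) + 2*(0)*conj(1) + 2*(2)*conj(-1) + 2*(0)*conj(-2) + 2*(-2)*conj(-1) + 2*(0)*conj(1) + 6*(0)*conj(0) + 6*(0)*conj(0)]
      = (1/24)[(8) + (-8) + (0) + (-4) + (0) + (4) + (0) + (0) + (0)] = 0/24 = 0
  <chi_8*chi_7, chi_7> = (1/24)[1*(4)*conj(2) + 1*(-4)*conj(-2) + 2*(0)*conj(0) + 2*(2)*conj(-2) + 2*(0)*conj(0) + 2*(-2)*conj(2) + 2*(0)*conj(0) + 6*(0)*conj(0) + 6*(0)*conj(0)]
      = (1/24)[(8) + (8) + (0) + (-8) + (0) + (-8) + (0) + (0) + (0)] = 0/24 = 0
  <chi_8*chi_7, chi_8> = (1/24)[1*(4)*conj(2) + 1*(-4)*conj(2) + 2*(0)*conj(-1) + 2*(2)*conj(-1) + 2*(0)*conj(2) + 2*(-2)*conj(-1) + 2*(0)*conj(-1) + 6*(0)*conj(0) + 6*(0)*conj(0)]
      = (1/24)[(8) + (-8) + (0) + (-4) + (0) + (4) + (0) + (0) + (0)] = 0/24 = 0
  <chi_8*chi_7, chi_9> = (1/24)[1*(4)*conj(2) + 1*(-4)*conj(-2) + 2*(0)*conj(-sqrt(3)) + 2*(2)*conj(1) + 2*(0)*conj(0) + 2*(-2)*conj(-1) + 2*(0)*conj(sqrt(3)) + 6*(0)*conj(0) + 6*(0)*conj(0)]
      = (1/24)[(8) + (8) + (0) + (4) + (0) + (4) + (0) + (0) + (0)] = 24/24 = 1
Hence the multiplicities are chi_5: 1, chi_9: 1. Dimension check: dim(chi_8)*dim(chi_7) = 2*2 = 4 and sum (mult * dim) = 1*2 + 1*2 = 4.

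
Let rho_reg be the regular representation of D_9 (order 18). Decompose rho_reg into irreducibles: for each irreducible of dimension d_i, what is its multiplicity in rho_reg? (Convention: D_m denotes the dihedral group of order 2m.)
Each irreducible V_i of dimension d_i appears with multiplicity d_i, i.e. rho_reg = (direct sum over all irreducibles V_i) d_i V_i. The irreducible dimensions for D_9 are 1, 1, 2, 2, 2, 2: 2 irreducibles of dimension 1, each with multiplicity 1; 4 irreducibles of dimension 2, each with multiplicity 2. Total dimension 2*1*1 + 4*2*2 = 18 = |G|.

General theorem: in the regular representation of a finite group G, each irreducible appears with multiplicity equal to its dimension. Check: dim(rho_reg) = sum d_i^2 = 1 + 1 + 4 + 4 + 4 + 4 = 18 = |G|.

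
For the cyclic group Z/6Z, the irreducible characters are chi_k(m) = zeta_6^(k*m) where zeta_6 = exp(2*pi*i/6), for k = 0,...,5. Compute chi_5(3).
chi_5(3) = zeta_6^15 = -1

Why: chi_5(3) = zeta_6^(5*3) = zeta_6^15. Since zeta_6^6 = 1, this equals zeta_6^3 = exp(2*pi*i*3/6) = -1.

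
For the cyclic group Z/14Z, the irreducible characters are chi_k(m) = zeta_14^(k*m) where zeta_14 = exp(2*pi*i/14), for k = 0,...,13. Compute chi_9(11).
chi_9(11) = zeta_14^99 = exp(I*pi/7)

chi_9(11) = zeta_14^(9*11) = zeta_14^99. Since zeta_14^14 = 1, this equals zeta_14^1 = exp(2*pi*i*1/14) = exp(I*pi/7).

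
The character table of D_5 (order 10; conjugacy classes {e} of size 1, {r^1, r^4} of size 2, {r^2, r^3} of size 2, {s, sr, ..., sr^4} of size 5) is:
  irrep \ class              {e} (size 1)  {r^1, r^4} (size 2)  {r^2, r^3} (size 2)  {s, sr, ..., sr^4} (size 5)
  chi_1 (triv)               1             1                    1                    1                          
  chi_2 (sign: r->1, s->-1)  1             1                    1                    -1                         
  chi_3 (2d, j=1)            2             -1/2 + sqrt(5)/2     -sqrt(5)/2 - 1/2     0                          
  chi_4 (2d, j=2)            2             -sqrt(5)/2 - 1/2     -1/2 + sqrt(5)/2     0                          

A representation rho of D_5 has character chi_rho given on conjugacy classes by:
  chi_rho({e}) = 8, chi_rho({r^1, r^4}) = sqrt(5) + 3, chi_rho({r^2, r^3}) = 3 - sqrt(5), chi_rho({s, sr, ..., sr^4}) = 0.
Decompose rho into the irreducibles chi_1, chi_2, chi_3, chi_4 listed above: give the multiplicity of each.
Multiplicities: chi_1: 2, chi_2: 2, chi_3: 2, chi_4: 0.

Derivation: Use <chi_rho, chi> = (1/|G|) sum_C |C| * chi_rho(C) * conj(chi(C)) with |G| = 10 for each irreducible chi in the table:
  <chi_rho, chi_1> = (1/10)[1*(8)*conj(1) + 2*(sqrt(5) + 3)*conj(1) + 2*(3 - sqrt(5))*conj(1) + 5*(0)*conj(1)]
      = (1/10)[(8) + (2*sqrt(5) + 6) + (6 - 2*sqrt(5)) + (0)] = 20/10 = 2
  <chi_rho, chi_2> = (1/10)[1*(8)*conj(1) + 2*(sqrt(5) + 3)*conj(1) + 2*(3 - sqrt(5))*conj(1) + 5*(0)*conj(-1)]
      = (1/10)[(8) + (2*sqrt(5) + 6) + (6 - 2*sqrt(5)) + (0)] = 20/10 = 2
  <chi_rho, chi_3> = (1/10)[1*(8)*conj(2) + 2*(sqrt(5) + 3)*conj(-1/2 + sqrt(5)/2) + 2*(3 - sqrt(5))*conj(-sqrt(5)/2 - 1/2) + 5*(0)*conj(0)]
      = (1/10)[(16) + (2 + 2*sqrt(5)) + (2 - 2*sqrt(5)) + (0)] = 20/10 = 2
  <chi_rho, chi_4> = (1/10)[1*(8)*conj(2) + 2*(sqrt(5) + 3)*conj(-sqrt(5)/2 - 1/2) + 2*(3 - sqrt(5))*conj(-1/2 + sqrt(5)/2) + 5*(0)*conj(0)]
      = (1/10)[(16) + (-4*sqrt(5) - 8) + (-8 + 4*sqrt(5)) + (0)] = 0/10 = 0
Dimension check: dim(rho) = sum (mult * dim) = 2*1 + 2*1 + 2*2 + 0*2 = 8 = chi_rho(e) = 8.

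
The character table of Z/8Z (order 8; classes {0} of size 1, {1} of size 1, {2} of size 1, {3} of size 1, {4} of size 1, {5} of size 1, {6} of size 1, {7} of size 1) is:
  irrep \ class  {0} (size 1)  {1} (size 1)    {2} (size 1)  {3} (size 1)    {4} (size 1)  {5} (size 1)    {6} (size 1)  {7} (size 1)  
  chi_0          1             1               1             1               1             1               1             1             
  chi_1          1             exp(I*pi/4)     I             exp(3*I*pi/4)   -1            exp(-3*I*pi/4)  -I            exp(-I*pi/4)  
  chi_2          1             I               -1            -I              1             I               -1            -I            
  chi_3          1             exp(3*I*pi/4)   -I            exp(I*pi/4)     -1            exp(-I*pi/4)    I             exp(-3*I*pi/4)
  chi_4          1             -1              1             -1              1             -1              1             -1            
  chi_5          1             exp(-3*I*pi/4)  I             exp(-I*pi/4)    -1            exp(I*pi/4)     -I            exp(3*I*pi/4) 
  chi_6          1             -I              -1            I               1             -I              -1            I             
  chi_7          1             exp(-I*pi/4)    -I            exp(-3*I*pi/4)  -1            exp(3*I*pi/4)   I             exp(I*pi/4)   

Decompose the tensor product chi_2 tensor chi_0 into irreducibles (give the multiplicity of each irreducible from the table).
chi_2 tensor chi_0 = chi_2 (all other irreducibles have multiplicity 0).

Justification: The character of a tensor product is the pointwise product (chi_2 * chi_0)(C) = chi_2(C) * chi_0(C):
  {0}: (1)*(1), {1}: (I)*(1), {2}: (-1)*(1), {3}: (-I)*(1), {4}: (1)*(1), {5}: (I)*(1), {6}: (-1)*(1), {7}: (-I)*(1)
so (chi_2 * chi_0) takes values
  {0} -> 1, {1} -> I, {2} -> -1, {3} -> -I, {4} -> 1, {5} -> I, {6} -> -1, {7} -> -I.
Now take the inner product of this character with each irreducible chi from the table, <chi_2*chi_0, chi> = (1/8) sum_C |C| (chi_2*chi_0)(C) conj(chi(C)):
  <chi_2*chi_0, chi_0> = (1/8)[1*(1)*conj(1) + 1*(I)*conj(1) + 1*(-1)*conj(1) + 1*(-I)*conj(1) + 1*(1)*conj(1) + 1*(I)*conj(1) + 1*(-1)*conj(1) + 1*(-I)*conj(1)]
      = (1/8)[(1) + (I) + (-1) + (-I) + (1) + (I) + (-1) + (-I)] = 0/8 = 0
  <chi_2*chi_0, chi_1> = (1/8)[1*(1)*conj(1) + 1*(I)*conj(exp(I*pi/4)) + 1*(-1)*conj(I) + 1*(-I)*conj(exp(3*I*pi/4)) + 1*(1)*conj(-1) + 1*(I)*conj(exp(-3*I*pi/4)) + 1*(-1)*conj(-I) + 1*(-I)*conj(exp(-I*pi/4))]
      = (1/8)[(1) + (exp(I*pi/4)) + (I) + (-exp(-I*pi/4)) + (-1) + (exp(-3*I*pi/4)) + (-I) + (-exp(3*I*pi/4))] = 0/8 = 0
  <chi_2*chi_0, chi_2> = (1/8)[1*(1)*conj(1) + 1*(I)*conj(I) + 1*(-1)*conj(-1) + 1*(-I)*conj(-I) + 1*(1)*conj(1) + 1*(I)*conj(I) + 1*(-1)*conj(-1) + 1*(-I)*conj(-I)]
      = (1/8)[(1) + (1) + (1) + (1) + (1) + (1) + (1) + (1)] = 8/8 = 1
  <chi_2*chi_0, chi_3> = (1/8)[1*(1)*conj(1) + 1*(I)*conj(exp(3*I*pi/4)) + 1*(-1)*conj(-I) + 1*(-I)*conj(exp(I*pi/4)) + 1*(1)*conj(-1) + 1*(I)*conj(exp(-I*pi/4)) + 1*(-1)*conj(I) + 1*(-I)*conj(exp(-3*I*pi/4))]
      = (1/8)[(1) + (exp(-I*pi/4)) + (-I) + (-exp(I*pi/4)) + (-1) + (exp(3*I*pi/4)) + (I) + (-exp(-3*I*pi/4))] = 0/8 = 0
  <chi_2*chi_0, chi_4> = (1/8)[1*(1)*conj(1) + 1*(I)*conj(-1) + 1*(-1)*conj(1) + 1*(-I)*conj(-1) + 1*(1)*conj(1) + 1*(I)*conj(-1) + 1*(-1)*conj(1) + 1*(-I)*conj(-1)]
      = (1/8)[(1) + (-I) + (-1) + (I) + (1) + (-I) + (-1) + (I)] = 0/8 = 0
  <chi_2*chi_0, chi_5> = (1/8)[1*(1)*conj(1) + 1*(I)*conj(exp(-3*I*pi/4)) + 1*(-1)*conj(I) + 1*(-I)*conj(exp(-I*pi/4)) + 1*(1)*conj(-1) + 1*(I)*conj(exp(I*pi/4)) + 1*(-1)*conj(-I) + 1*(-I)*conj(exp(3*I*pi/4))]
      = (1/8)[(1) + (exp(-3*I*pi/4)) + (I) + (-exp(3*I*pi/4)) + (-1) + (exp(I*pi/4)) + (-I) + (-exp(-I*pi/4))] = 0/8 = 0
  <chi_2*chi_0, chi_6> = (1/8)[1*(1)*conj(1) + 1*(I)*conj(-I) + 1*(-1)*conj(-1) + 1*(-I)*conj(I) + 1*(1)*conj(1) + 1*(I)*conj(-I) + 1*(-1)*conj(-1) + 1*(-I)*conj(I)]
      = (1/8)[(1) + (-1) + (1) + (-1) + (1) + (-1) + (1) + (-1)] = 0/8 = 0
  <chi_2*chi_0, chi_7> = (1/8)[1*(1)*conj(1) + 1*(I)*conj(exp(-I*pi/4)) + 1*(-1)*conj(-I) + 1*(-I)*conj(exp(-3*I*pi/4)) + 1*(1)*conj(-1) + 1*(I)*conj(exp(3*I*pi/4)) + 1*(-1)*conj(I) + 1*(-I)*conj(exp(I*pi/4))]
      = (1/8)[(1) + (exp(3*I*pi/4)) + (-I) + (-exp(-3*I*pi/4)) + (-1) + (exp(-I*pi/4)) + (I) + (-exp(I*pi/4))] = 0/8 = 0
(Exp terms are combined using exp(i*s)*conj(exp(i*t)) = exp(i*(s-t)), and sums of them are collapsed using the identity that for every m > 1 the m distinct m-th roots of unity sum to 0, e.g. 1 + exp(2*I*pi/3) + exp(-2*I*pi/3) = 0.)
Hence the multiplicities are chi_2: 1. Dimension check: dim(chi_2)*dim(chi_0) = 1*1 = 1 and sum (mult * dim) = 1*1 = 1.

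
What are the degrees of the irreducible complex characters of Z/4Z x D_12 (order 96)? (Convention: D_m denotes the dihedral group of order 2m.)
Dimensions: 1, 1, 1, 1, 1, 1, 1, 1, 1, 1, 1, 1, 1, 1, 1, 1, 2, 2, 2, 2, 2, 2, 2, 2, 2, 2, 2, 2, 2, 2, 2, 2, 2, 2, 2, 2

There are 36 irreducibles (= number of conjugacy classes). Their dimensions d_i satisfy sum d_i^2 = |G| = 96: 1 + 1 + 1 + 1 + 1 + 1 + 1 + 1 + 1 + 1 + 1 + 1 + 1 + 1 + 1 + 1 + 4 + 4 + 4 + 4 + 4 + 4 + 4 + 4 + 4 + 4 + 4 + 4 + 4 + 4 + 4 + 4 + 4 + 4 + 4 + 4 = 96. (For the product with Z/4Z: each of the 4 1-dim characters of Z/4Z tensors with each irrep of D_12, giving 4 copies of each D_12-dimension.)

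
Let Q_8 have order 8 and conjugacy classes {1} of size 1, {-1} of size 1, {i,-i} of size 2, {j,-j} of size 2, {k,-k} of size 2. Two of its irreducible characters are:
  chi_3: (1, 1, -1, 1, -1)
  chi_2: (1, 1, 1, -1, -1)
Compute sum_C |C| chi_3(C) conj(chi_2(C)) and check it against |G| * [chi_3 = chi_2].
Sum = 0; so <chi_3, chi_2> = 0 (distinct irreducibles are orthogonal).

Solution. Compute term by term over conjugacy classes (|C| * chi_3(C) * conj(chi_2(C))):
  1*(1)*conj(1) + 1*(1)*conj(1) + 2*(-1)*conj(1) + 2*(1)*conj(-1) + 2*(-1)*conj(-1)
  = (1) + (1) + (-2) + (-2) + (2)
  = 0.
Dividing by |G| = 8 gives 0/8 = 0, matching the row-orthogonality relation <chi_3, chi_2> = [chi_3 = chi_2].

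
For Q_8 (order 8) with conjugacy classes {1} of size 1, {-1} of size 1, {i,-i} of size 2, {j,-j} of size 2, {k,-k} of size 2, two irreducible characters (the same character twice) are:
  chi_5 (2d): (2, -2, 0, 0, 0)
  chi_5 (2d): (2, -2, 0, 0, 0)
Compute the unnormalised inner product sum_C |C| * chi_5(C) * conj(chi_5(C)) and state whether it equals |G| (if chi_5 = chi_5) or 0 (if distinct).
Sum = 8 = |G| = 8; so <chi_5, chi_5> = 1 (norm-1 confirms irreducibility).

Justification: Compute term by term over conjugacy classes (|C| * chi_5(C) * conj(chi_5(C))):
  1*(2)*conj(2) + 1*(-2)*conj(-2) + 2*(0)*conj(0) + 2*(0)*conj(0) + 2*(0)*conj(0)
  = (4) + (4) + (0) + (0) + (0)
  = 8.
Dividing by |G| = 8 gives 8/8 = 1, matching the row-orthogonality relation <chi_5, chi_5> = [chi_5 = chi_5].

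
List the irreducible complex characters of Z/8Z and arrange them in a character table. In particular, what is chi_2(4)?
Character table of Z/8Z (irreps indexed chi_0,...,chi_7 with chi_k(m) = zeta_8^(k*m), zeta_8 = exp(2*pi*i/8)):
  irrep \ class  {0} (size 1)  {1} (size 1)    {2} (size 1)  {3} (size 1)    {4} (size 1)  {5} (size 1)    {6} (size 1)  {7} (size 1)  
  chi_0          1             1               1             1               1             1               1             1             
  chi_1          1             exp(I*pi/4)     I             exp(3*I*pi/4)   -1            exp(-3*I*pi/4)  -I            exp(-I*pi/4)  
  chi_2          1             I               -1            -I              1             I               -1            -I            
  chi_3          1             exp(3*I*pi/4)   -I            exp(I*pi/4)     -1            exp(-I*pi/4)    I             exp(-3*I*pi/4)
  chi_4          1             -1              1             -1              1             -1              1             -1            
  chi_5          1             exp(-3*I*pi/4)  I             exp(-I*pi/4)    -1            exp(I*pi/4)     -I            exp(3*I*pi/4) 
  chi_6          1             -I              -1            I               1             -I              -1            I             
  chi_7          1             exp(-I*pi/4)    -I            exp(-3*I*pi/4)  -1            exp(3*I*pi/4)   I             exp(I*pi/4)   

Spot check: chi_2(4) = zeta_8^(2*4) = zeta_8^8 = 1.

Why: Z/8Z is abelian, so all 8 irreducible complex representations are 1-dimensional. They are given by chi_k(m) = zeta_8^(k*m) for k = 0,...,7. Row orthogonality: sum_m chi_k(m) conj(chi_l(m)) = 8 * [k = l].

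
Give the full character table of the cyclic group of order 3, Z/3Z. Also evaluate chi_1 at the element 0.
Character table of Z/3Z (irreps indexed chi_0,...,chi_2 with chi_k(m) = zeta_3^(k*m), zeta_3 = exp(2*pi*i/3)):
  irrep \ class  {0} (size 1)  {1} (size 1)    {2} (size 1)  
  chi_0          1             1               1             
  chi_1          1             exp(2*I*pi/3)   exp(-2*I*pi/3)
  chi_2          1             exp(-2*I*pi/3)  exp(2*I*pi/3) 

Spot check: chi_1(0) = zeta_3^(1*0) = zeta_3^0 = 1.

Why: Z/3Z is abelian, so all 3 irreducible complex representations are 1-dimensional. They are given by chi_k(m) = zeta_3^(k*m) for k = 0,...,2. Row orthogonality: sum_m chi_k(m) conj(chi_l(m)) = 3 * [k = l].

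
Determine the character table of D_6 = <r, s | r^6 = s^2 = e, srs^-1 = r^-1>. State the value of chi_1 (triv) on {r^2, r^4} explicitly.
Conjugacy classes: {e} of size 1, {r^3} of size 1, {r^1, r^5} of size 2, {r^2, r^4} of size 2, {s, sr^2, ...} of size 3, {sr, sr^3, ...} of size 3.
Character table:
  irrep \ class              {e} (size 1)  {r^3} (size 1)  {r^1, r^5} (size 2)  {r^2, r^4} (size 2)  {s, sr^2, ...} (size 3)  {sr, sr^3, ...} (size 3)
  chi_1 (triv)               1             1               1                    1                    1                        1                       
  chi_2 (sign: r->1, s->-1)  1             1               1                    1                    -1                       -1                      
  chi_3 (r->-1, s->1)        1             -1              -1                   1                    1                        -1                      
  chi_4 (r->-1, s->-1)       1             -1              -1                   1                    -1                       1                       
  chi_5 (2d, j=1)            2             -2              1                    -1                   0                        0                       
  chi_6 (2d, j=2)            2             2               -1                   -1                   0                        0                       

Spot check: chi_1 (triv) on {r^2, r^4} = 1.

Details: D_6 has order 2*6 = 12 with 6 conjugacy classes, hence 6 irreducibles. Sum of squared dims 1 + 1 + 1 + 1 + 4 + 4 = 12 = |G|. Linear characters come from the abelianisation; the 2-dimensional irreps have character r^k -> 2*cos(2*pi*j*k/6), reflections -> 0.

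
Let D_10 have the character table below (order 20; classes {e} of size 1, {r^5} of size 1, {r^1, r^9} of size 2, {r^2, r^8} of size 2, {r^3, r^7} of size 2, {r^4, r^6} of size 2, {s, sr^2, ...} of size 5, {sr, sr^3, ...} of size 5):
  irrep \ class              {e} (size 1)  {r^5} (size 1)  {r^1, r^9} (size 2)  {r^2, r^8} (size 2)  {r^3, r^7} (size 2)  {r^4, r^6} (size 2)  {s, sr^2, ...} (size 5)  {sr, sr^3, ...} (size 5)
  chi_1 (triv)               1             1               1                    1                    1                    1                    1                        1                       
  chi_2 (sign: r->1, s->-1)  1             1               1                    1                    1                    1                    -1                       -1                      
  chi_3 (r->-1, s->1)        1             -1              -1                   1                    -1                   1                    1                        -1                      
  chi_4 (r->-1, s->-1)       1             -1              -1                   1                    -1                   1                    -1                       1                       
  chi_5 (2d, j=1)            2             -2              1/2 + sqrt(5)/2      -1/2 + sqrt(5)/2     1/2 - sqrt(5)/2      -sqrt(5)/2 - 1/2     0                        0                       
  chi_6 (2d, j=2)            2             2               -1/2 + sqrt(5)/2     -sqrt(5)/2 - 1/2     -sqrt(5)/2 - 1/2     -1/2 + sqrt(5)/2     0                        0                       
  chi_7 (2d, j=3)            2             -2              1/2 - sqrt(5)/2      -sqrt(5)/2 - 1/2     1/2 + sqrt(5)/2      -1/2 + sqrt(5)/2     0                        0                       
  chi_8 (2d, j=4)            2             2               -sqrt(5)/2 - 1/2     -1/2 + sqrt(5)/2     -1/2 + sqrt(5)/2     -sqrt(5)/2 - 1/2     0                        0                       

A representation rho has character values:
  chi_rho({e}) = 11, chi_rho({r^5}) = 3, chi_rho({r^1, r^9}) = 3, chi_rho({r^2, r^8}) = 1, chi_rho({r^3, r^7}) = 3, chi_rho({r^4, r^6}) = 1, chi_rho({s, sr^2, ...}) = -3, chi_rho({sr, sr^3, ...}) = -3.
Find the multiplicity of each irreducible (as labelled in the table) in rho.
Multiplicities: chi_1: 0, chi_2: 3, chi_3: 0, chi_4: 0, chi_5: 1, chi_6: 1, chi_7: 1, chi_8: 1.

Details: Use <chi_rho, chi> = (1/|G|) sum_C |C| * chi_rho(C) * conj(chi(C)) with |G| = 20 for each irreducible chi in the table:
  <chi_rho, chi_1> = (1/20)[1*(11)*conj(1) + 1*(3)*conj(1) + 2*(3)*conj(1) + 2*(1)*conj(1) + 2*(3)*conj(1) + 2*(1)*conj(1) + 5*(-3)*conj(1) + 5*(-3)*conj(1)]
      = (1/20)[(11) + (3) + (6) + (2) + (6) + (2) + (-15) + (-15)] = 0/20 = 0
  <chi_rho, chi_2> = (1/20)[1*(11)*conj(1) + 1*(3)*conj(1) + 2*(3)*conj(1) + 2*(1)*conj(1) + 2*(3)*conj(1) + 2*(1)*conj(1) + 5*(-3)*conj(-1) + 5*(-3)*conj(-1)]
      = (1/20)[(11) + (3) + (6) + (2) + (6) + (2) + (15) + (15)] = 60/20 = 3
  <chi_rho, chi_3> = (1/20)[1*(11)*conj(1) + 1*(3)*conj(-1) + 2*(3)*conj(-1) + 2*(1)*conj(1) + 2*(3)*conj(-1) + 2*(1)*conj(1) + 5*(-3)*conj(1) + 5*(-3)*conj(-1)]
      = (1/20)[(11) + (-3) + (-6) + (2) + (-6) + (2) + (-15) + (15)] = 0/20 = 0
  <chi_rho, chi_4> = (1/20)[1*(11)*conj(1) + 1*(3)*conj(-1) + 2*(3)*conj(-1) + 2*(1)*conj(1) + 2*(3)*conj(-1) + 2*(1)*conj(1) + 5*(-3)*conj(-1) + 5*(-3)*conj(1)]
      = (1/20)[(11) + (-3) + (-6) + (2) + (-6) + (2) + (15) + (-15)] = 0/20 = 0
  <chi_rho, chi_5> = (1/20)[1*(11)*conj(2) + 1*(3)*conj(-2) + 2*(3)*conj(1/2 + sqrt(5)/2) + 2*(1)*conj(-1/2 + sqrt(5)/2) + 2*(3)*conj(1/2 - sqrt(5)/2) + 2*(1)*conj(-sqrt(5)/2 - 1/2) + 5*(-3)*conj(0) + 5*(-3)*conj(0)]
      = (1/20)[(22) + (-6) + (3 + 3*sqrt(5)) + (-1 + sqrt(5)) + (3 - 3*sqrt(5)) + (-sqrt(5) - 1) + (0) + (0)] = 20/20 = 1
  <chi_rho, chi_6> = (1/20)[1*(11)*conj(2) + 1*(3)*conj(2) + 2*(3)*conj(-1/2 + sqrt(5)/2) + 2*(1)*conj(-sqrt(5)/2 - 1/2) + 2*(3)*conj(-sqrt(5)/2 - 1/2) + 2*(1)*conj(-1/2 + sqrt(5)/2) + 5*(-3)*conj(0) + 5*(-3)*conj(0)]
      = (1/20)[(22) + (6) + (-3 + 3*sqrt(5)) + (-sqrt(5) - 1) + (-3*sqrt(5) - 3) + (-1 + sqrt(5)) + (0) + (0)] = 20/20 = 1
  <chi_rho, chi_7> = (1/20)[1*(11)*conj(2) + 1*(3)*conj(-2) + 2*(3)*conj(1/2 - sqrt(5)/2) + 2*(1)*conj(-sqrt(5)/2 - 1/2) + 2*(3)*conj(1/2 + sqrt(5)/2) + 2*(1)*conj(-1/2 + sqrt(5)/2) + 5*(-3)*conj(0) + 5*(-3)*conj(0)]
      = (1/20)[(22) + (-6) + (3 - 3*sqrt(5)) + (-sqrt(5) - 1) + (3 + 3*sqrt(5)) + (-1 + sqrt(5)) + (0) + (0)] = 20/20 = 1
  <chi_rho, chi_8> = (1/20)[1*(11)*conj(2) + 1*(3)*conj(2) + 2*(3)*conj(-sqrt(5)/2 - 1/2) + 2*(1)*conj(-1/2 + sqrt(5)/2) + 2*(3)*conj(-1/2 + sqrt(5)/2) + 2*(1)*conj(-sqrt(5)/2 - 1/2) + 5*(-3)*conj(0) + 5*(-3)*conj(0)]
      = (1/20)[(22) + (6) + (-3*sqrt(5) - 3) + (-1 + sqrt(5)) + (-3 + 3*sqrt(5)) + (-sqrt(5) - 1) + (0) + (0)] = 20/20 = 1
Dimension check: dim(rho) = sum (mult * dim) = 0*1 + 3*1 + 0*1 + 0*1 + 1*2 + 1*2 + 1*2 + 1*2 = 11 = chi_rho(e) = 11.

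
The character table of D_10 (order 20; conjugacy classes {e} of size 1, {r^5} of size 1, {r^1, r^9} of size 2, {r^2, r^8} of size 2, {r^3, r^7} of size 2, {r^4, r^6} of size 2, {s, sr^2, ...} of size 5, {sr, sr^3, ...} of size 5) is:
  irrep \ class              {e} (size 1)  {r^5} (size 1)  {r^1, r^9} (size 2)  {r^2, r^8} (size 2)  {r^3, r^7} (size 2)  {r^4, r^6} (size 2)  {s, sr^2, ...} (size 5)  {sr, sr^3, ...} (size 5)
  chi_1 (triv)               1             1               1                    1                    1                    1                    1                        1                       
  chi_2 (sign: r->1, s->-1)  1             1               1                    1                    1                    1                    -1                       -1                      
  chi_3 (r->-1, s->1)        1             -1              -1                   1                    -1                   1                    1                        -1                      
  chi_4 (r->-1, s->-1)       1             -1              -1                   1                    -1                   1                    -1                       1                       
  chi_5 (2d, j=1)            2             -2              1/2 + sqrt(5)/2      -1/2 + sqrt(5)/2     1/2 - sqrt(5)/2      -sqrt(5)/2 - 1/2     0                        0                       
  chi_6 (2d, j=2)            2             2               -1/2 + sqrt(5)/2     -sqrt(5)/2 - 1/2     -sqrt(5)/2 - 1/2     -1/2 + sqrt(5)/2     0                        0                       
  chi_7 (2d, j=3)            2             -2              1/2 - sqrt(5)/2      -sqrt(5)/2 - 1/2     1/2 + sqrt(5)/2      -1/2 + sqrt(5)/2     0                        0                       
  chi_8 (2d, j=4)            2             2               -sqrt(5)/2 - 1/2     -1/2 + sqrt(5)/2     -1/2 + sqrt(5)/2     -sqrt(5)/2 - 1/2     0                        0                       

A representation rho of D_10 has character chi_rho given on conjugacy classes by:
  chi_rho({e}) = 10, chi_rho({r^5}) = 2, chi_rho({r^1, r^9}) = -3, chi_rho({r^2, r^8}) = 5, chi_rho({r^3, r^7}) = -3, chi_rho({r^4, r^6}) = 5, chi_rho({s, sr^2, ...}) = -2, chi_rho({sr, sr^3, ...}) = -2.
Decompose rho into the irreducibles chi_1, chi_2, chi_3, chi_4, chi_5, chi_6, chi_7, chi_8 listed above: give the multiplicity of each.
Multiplicities: chi_1: 0, chi_2: 2, chi_3: 2, chi_4: 2, chi_5: 0, chi_6: 1, chi_7: 0, chi_8: 1.

Proof sketch: Use <chi_rho, chi> = (1/|G|) sum_C |C| * chi_rho(C) * conj(chi(C)) with |G| = 20 for each irreducible chi in the table:
  <chi_rho, chi_1> = (1/20)[1*(10)*conj(1) + 1*(2)*conj(1) + 2*(-3)*conj(1) + 2*(5)*conj(1) + 2*(-3)*conj(1) + 2*(5)*conj(1) + 5*(-2)*conj(1) + 5*(-2)*conj(1)]
      = (1/20)[(10) + (2) + (-6) + (10) + (-6) + (10) + (-10) + (-10)] = 0/20 = 0
  <chi_rho, chi_2> = (1/20)[1*(10)*conj(1) + 1*(2)*conj(1) + 2*(-3)*conj(1) + 2*(5)*conj(1) + 2*(-3)*conj(1) + 2*(5)*conj(1) + 5*(-2)*conj(-1) + 5*(-2)*conj(-1)]
      = (1/20)[(10) + (2) + (-6) + (10) + (-6) + (10) + (10) + (10)] = 40/20 = 2
  <chi_rho, chi_3> = (1/20)[1*(10)*conj(1) + 1*(2)*conj(-1) + 2*(-3)*conj(-1) + 2*(5)*conj(1) + 2*(-3)*conj(-1) + 2*(5)*conj(1) + 5*(-2)*conj(1) + 5*(-2)*conj(-1)]
      = (1/20)[(10) + (-2) + (6) + (10) + (6) + (10) + (-10) + (10)] = 40/20 = 2
  <chi_rho, chi_4> = (1/20)[1*(10)*conj(1) + 1*(2)*conj(-1) + 2*(-3)*conj(-1) + 2*(5)*conj(1) + 2*(-3)*conj(-1) + 2*(5)*conj(1) + 5*(-2)*conj(-1) + 5*(-2)*conj(1)]
      = (1/20)[(10) + (-2) + (6) + (10) + (6) + (10) + (10) + (-10)] = 40/20 = 2
  <chi_rho, chi_5> = (1/20)[1*(10)*conj(2) + 1*(2)*conj(-2) + 2*(-3)*conj(1/2 + sqrt(5)/2) + 2*(5)*conj(-1/2 + sqrt(5)/2) + 2*(-3)*conj(1/2 - sqrt(5)/2) + 2*(5)*conj(-sqrt(5)/2 - 1/2) + 5*(-2)*conj(0) + 5*(-2)*conj(0)]
      = (1/20)[(20) + (-4) + (-3*sqrt(5) - 3) + (-5 + 5*sqrt(5)) + (-3 + 3*sqrt(5)) + (-5*sqrt(5) - 5) + (0) + (0)] = 0/20 = 0
  <chi_rho, chi_6> = (1/20)[1*(10)*conj(2) + 1*(2)*conj(2) + 2*(-3)*conj(-1/2 + sqrt(5)/2) + 2*(5)*conj(-sqrt(5)/2 - 1/2) + 2*(-3)*conj(-sqrt(5)/2 - 1/2) + 2*(5)*conj(-1/2 + sqrt(5)/2) + 5*(-2)*conj(0) + 5*(-2)*conj(0)]
      = (1/20)[(20) + (4) + (3 - 3*sqrt(5)) + (-5*sqrt(5) - 5) + (3 + 3*sqrt(5)) + (-5 + 5*sqrt(5)) + (0) + (0)] = 20/20 = 1
  <chi_rho, chi_7> = (1/20)[1*(10)*conj(2) + 1*(2)*conj(-2) + 2*(-3)*conj(1/2 - sqrt(5)/2) + 2*(5)*conj(-sqrt(5)/2 - 1/2) + 2*(-3)*conj(1/2 + sqrt(5)/2) + 2*(5)*conj(-1/2 + sqrt(5)/2) + 5*(-2)*conj(0) + 5*(-2)*conj(0)]
      = (1/20)[(20) + (-4) + (-3 + 3*sqrt(5)) + (-5*sqrt(5) - 5) + (-3*sqrt(5) - 3) + (-5 + 5*sqrt(5)) + (0) + (0)] = 0/20 = 0
  <chi_rho, chi_8> = (1/20)[1*(10)*conj(2) + 1*(2)*conj(2) + 2*(-3)*conj(-sqrt(5)/2 - 1/2) + 2*(5)*conj(-1/2 + sqrt(5)/2) + 2*(-3)*conj(-1/2 + sqrt(5)/2) + 2*(5)*conj(-sqrt(5)/2 - 1/2) + 5*(-2)*conj(0) + 5*(-2)*conj(0)]
      = (1/20)[(20) + (4) + (3 + 3*sqrt(5)) + (-5 + 5*sqrt(5)) + (3 - 3*sqrt(5)) + (-5*sqrt(5) - 5) + (0) + (0)] = 20/20 = 1
Dimension check: dim(rho) = sum (mult * dim) = 0*1 + 2*1 + 2*1 + 2*1 + 0*2 + 1*2 + 0*2 + 1*2 = 10 = chi_rho(e) = 10.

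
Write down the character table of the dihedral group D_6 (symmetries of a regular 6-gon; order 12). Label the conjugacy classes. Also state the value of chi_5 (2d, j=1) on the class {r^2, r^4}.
Conjugacy classes: {e} of size 1, {r^3} of size 1, {r^1, r^5} of size 2, {r^2, r^4} of size 2, {s, sr^2, ...} of size 3, {sr, sr^3, ...} of size 3.
Character table:
  irrep \ class              {e} (size 1)  {r^3} (size 1)  {r^1, r^5} (size 2)  {r^2, r^4} (size 2)  {s, sr^2, ...} (size 3)  {sr, sr^3, ...} (size 3)
  chi_1 (triv)               1             1               1                    1                    1                        1                       
  chi_2 (sign: r->1, s->-1)  1             1               1                    1                    -1                       -1                      
  chi_3 (r->-1, s->1)        1             -1              -1                   1                    1                        -1                      
  chi_4 (r->-1, s->-1)       1             -1              -1                   1                    -1                       1                       
  chi_5 (2d, j=1)            2             -2              1                    -1                   0                        0                       
  chi_6 (2d, j=2)            2             2               -1                   -1                   0                        0                       

Spot check: chi_5 (2d, j=1) on {r^2, r^4} = -1.

Working: D_6 has order 2*6 = 12 with 6 conjugacy classes, hence 6 irreducibles. Sum of squared dims 1 + 1 + 1 + 1 + 4 + 4 = 12 = |G|. Linear characters come from the abelianisation; the 2-dimensional irreps have character r^k -> 2*cos(2*pi*j*k/6), reflections -> 0.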